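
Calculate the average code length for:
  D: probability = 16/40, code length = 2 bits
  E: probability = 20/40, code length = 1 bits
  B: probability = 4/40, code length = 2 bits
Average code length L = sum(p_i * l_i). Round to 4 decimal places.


Weighted contributions p_i * l_i:
  D: (16/40) * 2 = 32/40
  E: (20/40) * 1 = 20/40
  B: (4/40) * 2 = 8/40
Sum = (32 + 20 + 8)/40 = 60/40

L = 60/40 = 1.5000 bits/symbol


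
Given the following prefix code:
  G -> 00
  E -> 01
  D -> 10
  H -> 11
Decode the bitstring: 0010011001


Decoding step by step:
Bits 00 -> G
Bits 10 -> D
Bits 01 -> E
Bits 10 -> D
Bits 01 -> E


Decoded message: GDEDE


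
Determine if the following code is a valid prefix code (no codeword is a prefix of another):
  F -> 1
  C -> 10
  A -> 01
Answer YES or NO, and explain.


Checking each pair (does one codeword prefix another?):
  F='1' vs C='10': prefix -- VIOLATION

NO -- this is NOT a valid prefix code. F (1) is a prefix of C (10).


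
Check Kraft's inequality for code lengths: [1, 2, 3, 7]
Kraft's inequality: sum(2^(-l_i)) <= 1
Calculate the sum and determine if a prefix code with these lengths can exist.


Sum = 2^(-1) + 2^(-2) + 2^(-3) + 2^(-7)
    = 0.5 + 0.25 + 0.125 + 0.0078125
    = 113/128 = 0.8828125
Since 0.8828125 <= 1, Kraft's inequality IS satisfied.
A prefix code with these lengths CAN exist.

Kraft sum = 0.8828125. Satisfied.


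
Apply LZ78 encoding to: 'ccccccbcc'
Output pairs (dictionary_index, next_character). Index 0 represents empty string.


LZ78 encoding steps:
Dictionary: {0: ''}
Step 1: w='' (idx 0), next='c' -> output (0, 'c'), add 'c' as idx 1
Step 2: w='c' (idx 1), next='c' -> output (1, 'c'), add 'cc' as idx 2
Step 3: w='cc' (idx 2), next='c' -> output (2, 'c'), add 'ccc' as idx 3
Step 4: w='' (idx 0), next='b' -> output (0, 'b'), add 'b' as idx 4
Step 5: w='cc' (idx 2), end of input -> output (2, '')


Encoded: [(0, 'c'), (1, 'c'), (2, 'c'), (0, 'b'), (2, '')]


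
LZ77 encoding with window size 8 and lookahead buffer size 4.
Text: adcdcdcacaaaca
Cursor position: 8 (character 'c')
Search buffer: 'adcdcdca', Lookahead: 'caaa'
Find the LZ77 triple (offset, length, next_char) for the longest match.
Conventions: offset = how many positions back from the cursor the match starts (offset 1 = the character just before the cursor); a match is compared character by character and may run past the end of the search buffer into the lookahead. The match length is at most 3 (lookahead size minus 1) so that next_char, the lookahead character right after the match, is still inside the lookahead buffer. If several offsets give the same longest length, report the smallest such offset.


Try each offset into the search buffer:
  offset=1 (pos 7, char 'a'): match length 0
  offset=2 (pos 6, char 'c'): match length 2
  offset=3 (pos 5, char 'd'): match length 0
  offset=4 (pos 4, char 'c'): match length 1
  offset=5 (pos 3, char 'd'): match length 0
  offset=6 (pos 2, char 'c'): match length 1
  offset=7 (pos 1, char 'd'): match length 0
  offset=8 (pos 0, char 'a'): match length 0
Longest match has length 2 at offset 2.
next_char = character at position 8 + 2 = 10 -> 'a'

Best match: offset=2, length=2 (matching 'ca' starting at position 6)
LZ77 triple: (2, 2, 'a')


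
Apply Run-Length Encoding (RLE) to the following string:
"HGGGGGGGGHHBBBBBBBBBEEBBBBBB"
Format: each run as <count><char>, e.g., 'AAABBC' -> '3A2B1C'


Scanning runs left to right:
  i=0: run of 'H' x 1 -> '1H'
  i=1: run of 'G' x 8 -> '8G'
  i=9: run of 'H' x 2 -> '2H'
  i=11: run of 'B' x 9 -> '9B'
  i=20: run of 'E' x 2 -> '2E'
  i=22: run of 'B' x 6 -> '6B'

RLE = 1H8G2H9B2E6B


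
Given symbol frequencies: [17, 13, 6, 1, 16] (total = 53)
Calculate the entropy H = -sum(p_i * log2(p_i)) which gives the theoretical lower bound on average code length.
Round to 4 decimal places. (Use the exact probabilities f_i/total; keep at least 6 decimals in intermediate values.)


Per-symbol terms -p_i * log2(p_i) with p_i = f_i/53:
  p = 17/53 = 0.320755: log2(p) = -1.640458, -p*log2(p) = 0.526185
  p = 13/53 = 0.245283: log2(p) = -2.027481, -p*log2(p) = 0.497307
  p = 6/53 = 0.113208: log2(p) = -3.142958, -p*log2(p) = 0.355807
  p = 1/53 = 0.018868: log2(p) = -5.727920, -p*log2(p) = 0.108074
  p = 16/53 = 0.301887: log2(p) = -1.727920, -p*log2(p) = 0.521636
H = 0.526185 + 0.497307 + 0.355807 + 0.108074 + 0.521636 = 2.009009

H = 2.009 bits/symbol


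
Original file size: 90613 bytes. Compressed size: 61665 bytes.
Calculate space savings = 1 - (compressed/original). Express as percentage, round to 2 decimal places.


ratio = compressed/original = 61665/90613 = 0.680531
savings = 1 - ratio = 1 - 0.680531 = 0.319469
as a percentage: 0.319469 * 100 = 31.95%

Space savings = 1 - 61665/90613 = 31.95%


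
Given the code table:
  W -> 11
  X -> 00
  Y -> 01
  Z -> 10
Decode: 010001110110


Decoding:
01 -> Y
00 -> X
01 -> Y
11 -> W
01 -> Y
10 -> Z


Result: YXYWYZ


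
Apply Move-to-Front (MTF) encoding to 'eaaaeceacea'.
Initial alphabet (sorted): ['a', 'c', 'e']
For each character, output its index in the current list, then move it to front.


MTF encoding:
'e': index 2 in ['a', 'c', 'e'] -> ['e', 'a', 'c']
'a': index 1 in ['e', 'a', 'c'] -> ['a', 'e', 'c']
'a': index 0 in ['a', 'e', 'c'] -> ['a', 'e', 'c']
'a': index 0 in ['a', 'e', 'c'] -> ['a', 'e', 'c']
'e': index 1 in ['a', 'e', 'c'] -> ['e', 'a', 'c']
'c': index 2 in ['e', 'a', 'c'] -> ['c', 'e', 'a']
'e': index 1 in ['c', 'e', 'a'] -> ['e', 'c', 'a']
'a': index 2 in ['e', 'c', 'a'] -> ['a', 'e', 'c']
'c': index 2 in ['a', 'e', 'c'] -> ['c', 'a', 'e']
'e': index 2 in ['c', 'a', 'e'] -> ['e', 'c', 'a']
'a': index 2 in ['e', 'c', 'a'] -> ['a', 'e', 'c']


Output: [2, 1, 0, 0, 1, 2, 1, 2, 2, 2, 2]


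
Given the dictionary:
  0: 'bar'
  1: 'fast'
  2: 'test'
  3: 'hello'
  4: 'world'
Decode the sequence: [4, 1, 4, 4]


Look up each index in the dictionary:
  4 -> 'world'
  1 -> 'fast'
  4 -> 'world'
  4 -> 'world'

Decoded: "world fast world world"


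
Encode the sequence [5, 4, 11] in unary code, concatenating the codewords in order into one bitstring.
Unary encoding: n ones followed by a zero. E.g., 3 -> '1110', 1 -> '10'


Encode each number as n ones followed by a terminating 0:
  5 -> 111110 (6 bits)
  4 -> 11110 (5 bits)
  11 -> 111111111110 (12 bits)
Total length = 6 + 5 + 12 = 23 bits.

Unary([5, 4, 11]) = 11111011110111111111110 (23 bits)


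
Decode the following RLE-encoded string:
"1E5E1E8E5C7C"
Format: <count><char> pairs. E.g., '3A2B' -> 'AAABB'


Expanding each <count><char> pair:
  1E -> 'E'
  5E -> 'EEEEE'
  1E -> 'E'
  8E -> 'EEEEEEEE'
  5C -> 'CCCCC'
  7C -> 'CCCCCCC'

Decoded = EEEEEEEEEEEEEEECCCCCCCCCCCC


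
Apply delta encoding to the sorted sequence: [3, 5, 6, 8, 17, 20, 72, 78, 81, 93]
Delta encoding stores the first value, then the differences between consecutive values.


First value: 3
Deltas:
  5 - 3 = 2
  6 - 5 = 1
  8 - 6 = 2
  17 - 8 = 9
  20 - 17 = 3
  72 - 20 = 52
  78 - 72 = 6
  81 - 78 = 3
  93 - 81 = 12


Delta encoded: [3, 2, 1, 2, 9, 3, 52, 6, 3, 12]


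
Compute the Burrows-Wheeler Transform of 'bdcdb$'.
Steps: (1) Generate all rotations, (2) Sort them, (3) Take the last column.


Rotations (sorted):
  0: $bdcdb -> last char: b
  1: b$bdcd -> last char: d
  2: bdcdb$ -> last char: $
  3: cdb$bd -> last char: d
  4: db$bdc -> last char: c
  5: dcdb$b -> last char: b


BWT = bd$dcb


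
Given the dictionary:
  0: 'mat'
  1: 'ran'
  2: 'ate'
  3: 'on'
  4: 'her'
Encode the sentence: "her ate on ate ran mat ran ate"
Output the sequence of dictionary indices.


Look up each word in the dictionary:
  'her' -> 4
  'ate' -> 2
  'on' -> 3
  'ate' -> 2
  'ran' -> 1
  'mat' -> 0
  'ran' -> 1
  'ate' -> 2

Encoded: [4, 2, 3, 2, 1, 0, 1, 2]


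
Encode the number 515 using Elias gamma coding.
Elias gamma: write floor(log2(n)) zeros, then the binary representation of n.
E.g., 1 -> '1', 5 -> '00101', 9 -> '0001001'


num_bits = floor(log2(515)) + 1 = 10
leading_zeros = num_bits - 1 = 9
binary(515) = 1000000011

Elias gamma(515) = '000000000' + '1000000011' = 0000000001000000011 (19 bits)


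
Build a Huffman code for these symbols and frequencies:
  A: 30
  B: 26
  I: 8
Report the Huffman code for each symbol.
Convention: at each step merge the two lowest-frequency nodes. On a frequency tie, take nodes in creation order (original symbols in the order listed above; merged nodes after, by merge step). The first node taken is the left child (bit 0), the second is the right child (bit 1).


Huffman tree construction:
Step 1: Merge I(8) + B(26) = 34
Step 2: Merge A(30) + (I+B)(34) = 64
Read each symbol's code off the tree from the root (left child = 0, right child = 1).

Codes:
  A: 0 (length 1)
  B: 11 (length 2)
  I: 10 (length 2)
Average code length: 98/64 = 1.5313 bits/symbol


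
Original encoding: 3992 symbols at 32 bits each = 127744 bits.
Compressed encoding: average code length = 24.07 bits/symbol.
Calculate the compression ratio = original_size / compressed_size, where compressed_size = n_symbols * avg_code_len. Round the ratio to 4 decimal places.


original_size = n_symbols * orig_bits = 3992 * 32 = 127744 bits
compressed_size = n_symbols * avg_code_len = 3992 * 24.07 = 96087.44 bits
ratio = original_size / compressed_size = 127744 / 96087.44 = 1.3295

Compression ratio = 1.3295


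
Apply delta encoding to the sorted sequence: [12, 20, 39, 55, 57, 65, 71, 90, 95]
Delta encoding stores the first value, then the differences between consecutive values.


First value: 12
Deltas:
  20 - 12 = 8
  39 - 20 = 19
  55 - 39 = 16
  57 - 55 = 2
  65 - 57 = 8
  71 - 65 = 6
  90 - 71 = 19
  95 - 90 = 5


Delta encoded: [12, 8, 19, 16, 2, 8, 6, 19, 5]


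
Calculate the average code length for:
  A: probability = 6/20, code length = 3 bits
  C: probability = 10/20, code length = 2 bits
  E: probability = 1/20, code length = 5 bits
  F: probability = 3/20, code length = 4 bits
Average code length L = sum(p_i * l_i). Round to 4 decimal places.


Weighted contributions p_i * l_i:
  A: (6/20) * 3 = 18/20
  C: (10/20) * 2 = 20/20
  E: (1/20) * 5 = 5/20
  F: (3/20) * 4 = 12/20
Sum = (18 + 20 + 5 + 12)/20 = 55/20

L = 55/20 = 2.7500 bits/symbol


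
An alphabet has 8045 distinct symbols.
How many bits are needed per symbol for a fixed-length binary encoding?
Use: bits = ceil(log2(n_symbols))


log2(8045) = 12.9739
Bracket: 2^12 = 4096 < 8045 <= 2^13 = 8192
So ceil(log2(8045)) = 13

bits = ceil(log2(8045)) = ceil(12.9739) = 13 bits


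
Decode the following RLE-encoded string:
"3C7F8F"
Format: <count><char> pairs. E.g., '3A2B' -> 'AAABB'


Expanding each <count><char> pair:
  3C -> 'CCC'
  7F -> 'FFFFFFF'
  8F -> 'FFFFFFFF'

Decoded = CCCFFFFFFFFFFFFFFF


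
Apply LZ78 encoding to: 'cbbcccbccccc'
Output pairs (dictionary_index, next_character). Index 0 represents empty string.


LZ78 encoding steps:
Dictionary: {0: ''}
Step 1: w='' (idx 0), next='c' -> output (0, 'c'), add 'c' as idx 1
Step 2: w='' (idx 0), next='b' -> output (0, 'b'), add 'b' as idx 2
Step 3: w='b' (idx 2), next='c' -> output (2, 'c'), add 'bc' as idx 3
Step 4: w='c' (idx 1), next='c' -> output (1, 'c'), add 'cc' as idx 4
Step 5: w='bc' (idx 3), next='c' -> output (3, 'c'), add 'bcc' as idx 5
Step 6: w='cc' (idx 4), next='c' -> output (4, 'c'), add 'ccc' as idx 6


Encoded: [(0, 'c'), (0, 'b'), (2, 'c'), (1, 'c'), (3, 'c'), (4, 'c')]


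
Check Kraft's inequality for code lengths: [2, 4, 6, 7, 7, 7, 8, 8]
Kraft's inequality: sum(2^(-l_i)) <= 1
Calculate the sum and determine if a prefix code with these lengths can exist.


Sum = 2^(-2) + 2^(-4) + 2^(-6) + 2^(-7) + 2^(-7) + 2^(-7) + 2^(-8) + 2^(-8)
    = 0.25 + 0.0625 + 0.015625 + 0.0078125 + 0.0078125 + 0.0078125 + 0.00390625 + 0.00390625
    = 92/256 = 0.359375
Since 0.359375 <= 1, Kraft's inequality IS satisfied.
A prefix code with these lengths CAN exist.

Kraft sum = 0.359375. Satisfied.


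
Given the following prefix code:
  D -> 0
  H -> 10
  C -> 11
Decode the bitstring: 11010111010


Decoding step by step:
Bits 11 -> C
Bits 0 -> D
Bits 10 -> H
Bits 11 -> C
Bits 10 -> H
Bits 10 -> H


Decoded message: CDHCHH


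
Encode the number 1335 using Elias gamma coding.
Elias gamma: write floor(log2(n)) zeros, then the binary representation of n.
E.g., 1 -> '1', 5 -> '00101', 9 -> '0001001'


num_bits = floor(log2(1335)) + 1 = 11
leading_zeros = num_bits - 1 = 10
binary(1335) = 10100110111

Elias gamma(1335) = '0000000000' + '10100110111' = 000000000010100110111 (21 bits)


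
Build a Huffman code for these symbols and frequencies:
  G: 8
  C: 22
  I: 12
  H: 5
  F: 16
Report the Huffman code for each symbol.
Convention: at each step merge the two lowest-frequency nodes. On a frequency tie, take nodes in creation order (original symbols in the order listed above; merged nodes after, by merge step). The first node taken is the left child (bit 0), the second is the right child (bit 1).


Huffman tree construction:
Step 1: Merge H(5) + G(8) = 13
Step 2: Merge I(12) + (H+G)(13) = 25
Step 3: Merge F(16) + C(22) = 38
Step 4: Merge (I+(H+G))(25) + (F+C)(38) = 63
Read each symbol's code off the tree from the root (left child = 0, right child = 1).

Codes:
  G: 011 (length 3)
  C: 11 (length 2)
  I: 00 (length 2)
  H: 010 (length 3)
  F: 10 (length 2)
Average code length: 139/63 = 2.2063 bits/symbol


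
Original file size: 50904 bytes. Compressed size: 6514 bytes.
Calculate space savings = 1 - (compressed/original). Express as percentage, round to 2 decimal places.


ratio = compressed/original = 6514/50904 = 0.127966
savings = 1 - ratio = 1 - 0.127966 = 0.872034
as a percentage: 0.872034 * 100 = 87.2%

Space savings = 1 - 6514/50904 = 87.2%


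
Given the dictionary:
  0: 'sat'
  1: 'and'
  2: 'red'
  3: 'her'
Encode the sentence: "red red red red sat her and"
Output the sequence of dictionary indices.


Look up each word in the dictionary:
  'red' -> 2
  'red' -> 2
  'red' -> 2
  'red' -> 2
  'sat' -> 0
  'her' -> 3
  'and' -> 1

Encoded: [2, 2, 2, 2, 0, 3, 1]


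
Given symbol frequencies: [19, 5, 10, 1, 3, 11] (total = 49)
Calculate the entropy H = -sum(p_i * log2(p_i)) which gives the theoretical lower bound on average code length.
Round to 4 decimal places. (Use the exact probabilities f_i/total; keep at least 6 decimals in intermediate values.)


Per-symbol terms -p_i * log2(p_i) with p_i = f_i/49:
  p = 19/49 = 0.387755: log2(p) = -1.366782, -p*log2(p) = 0.529977
  p = 5/49 = 0.102041: log2(p) = -3.292782, -p*log2(p) = 0.335998
  p = 10/49 = 0.204082: log2(p) = -2.292782, -p*log2(p) = 0.467915
  p = 1/49 = 0.020408: log2(p) = -5.614710, -p*log2(p) = 0.114586
  p = 3/49 = 0.061224: log2(p) = -4.029747, -p*log2(p) = 0.246719
  p = 11/49 = 0.224490: log2(p) = -2.155278, -p*log2(p) = 0.483838
H = 0.529977 + 0.335998 + 0.467915 + 0.114586 + 0.246719 + 0.483838 = 2.179033

H = 2.179 bits/symbol


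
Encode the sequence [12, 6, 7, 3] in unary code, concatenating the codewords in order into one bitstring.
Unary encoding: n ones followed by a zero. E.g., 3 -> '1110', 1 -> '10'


Encode each number as n ones followed by a terminating 0:
  12 -> 1111111111110 (13 bits)
  6 -> 1111110 (7 bits)
  7 -> 11111110 (8 bits)
  3 -> 1110 (4 bits)
Total length = 13 + 7 + 8 + 4 = 32 bits.

Unary([12, 6, 7, 3]) = 11111111111101111110111111101110 (32 bits)


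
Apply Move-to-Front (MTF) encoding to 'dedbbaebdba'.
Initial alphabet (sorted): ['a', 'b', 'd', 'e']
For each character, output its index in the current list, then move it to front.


MTF encoding:
'd': index 2 in ['a', 'b', 'd', 'e'] -> ['d', 'a', 'b', 'e']
'e': index 3 in ['d', 'a', 'b', 'e'] -> ['e', 'd', 'a', 'b']
'd': index 1 in ['e', 'd', 'a', 'b'] -> ['d', 'e', 'a', 'b']
'b': index 3 in ['d', 'e', 'a', 'b'] -> ['b', 'd', 'e', 'a']
'b': index 0 in ['b', 'd', 'e', 'a'] -> ['b', 'd', 'e', 'a']
'a': index 3 in ['b', 'd', 'e', 'a'] -> ['a', 'b', 'd', 'e']
'e': index 3 in ['a', 'b', 'd', 'e'] -> ['e', 'a', 'b', 'd']
'b': index 2 in ['e', 'a', 'b', 'd'] -> ['b', 'e', 'a', 'd']
'd': index 3 in ['b', 'e', 'a', 'd'] -> ['d', 'b', 'e', 'a']
'b': index 1 in ['d', 'b', 'e', 'a'] -> ['b', 'd', 'e', 'a']
'a': index 3 in ['b', 'd', 'e', 'a'] -> ['a', 'b', 'd', 'e']


Output: [2, 3, 1, 3, 0, 3, 3, 2, 3, 1, 3]


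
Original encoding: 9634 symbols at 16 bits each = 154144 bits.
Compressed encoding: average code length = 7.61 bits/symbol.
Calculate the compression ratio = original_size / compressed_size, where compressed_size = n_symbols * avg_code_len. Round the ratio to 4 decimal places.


original_size = n_symbols * orig_bits = 9634 * 16 = 154144 bits
compressed_size = n_symbols * avg_code_len = 9634 * 7.61 = 73314.74 bits
ratio = original_size / compressed_size = 154144 / 73314.74 = 2.1025

Compression ratio = 2.1025


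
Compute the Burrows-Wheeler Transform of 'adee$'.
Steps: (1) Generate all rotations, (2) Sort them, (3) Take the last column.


Rotations (sorted):
  0: $adee -> last char: e
  1: adee$ -> last char: $
  2: dee$a -> last char: a
  3: e$ade -> last char: e
  4: ee$ad -> last char: d


BWT = e$aed


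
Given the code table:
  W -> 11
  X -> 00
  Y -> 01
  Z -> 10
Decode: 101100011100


Decoding:
10 -> Z
11 -> W
00 -> X
01 -> Y
11 -> W
00 -> X


Result: ZWXYWX


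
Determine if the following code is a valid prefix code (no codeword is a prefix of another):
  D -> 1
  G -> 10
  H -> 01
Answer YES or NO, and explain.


Checking each pair (does one codeword prefix another?):
  D='1' vs G='10': prefix -- VIOLATION

NO -- this is NOT a valid prefix code. D (1) is a prefix of G (10).


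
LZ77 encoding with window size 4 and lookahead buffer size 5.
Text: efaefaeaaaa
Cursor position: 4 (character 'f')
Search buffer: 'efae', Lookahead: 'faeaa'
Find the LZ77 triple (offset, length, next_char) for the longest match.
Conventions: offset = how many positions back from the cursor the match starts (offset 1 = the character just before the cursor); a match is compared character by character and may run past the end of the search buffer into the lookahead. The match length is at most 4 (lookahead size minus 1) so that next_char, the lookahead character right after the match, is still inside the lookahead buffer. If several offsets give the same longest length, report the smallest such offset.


Try each offset into the search buffer:
  offset=1 (pos 3, char 'e'): match length 0
  offset=2 (pos 2, char 'a'): match length 0
  offset=3 (pos 1, char 'f'): match length 3
  offset=4 (pos 0, char 'e'): match length 0
Longest match has length 3 at offset 3.
next_char = character at position 4 + 3 = 7 -> 'a'

Best match: offset=3, length=3 (matching 'fae' starting at position 1)
LZ77 triple: (3, 3, 'a')


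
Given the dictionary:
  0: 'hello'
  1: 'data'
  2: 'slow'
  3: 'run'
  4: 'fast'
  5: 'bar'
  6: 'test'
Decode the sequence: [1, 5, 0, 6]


Look up each index in the dictionary:
  1 -> 'data'
  5 -> 'bar'
  0 -> 'hello'
  6 -> 'test'

Decoded: "data bar hello test"


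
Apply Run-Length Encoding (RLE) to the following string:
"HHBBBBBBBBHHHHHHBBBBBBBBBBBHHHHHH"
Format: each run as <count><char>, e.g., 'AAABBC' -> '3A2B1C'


Scanning runs left to right:
  i=0: run of 'H' x 2 -> '2H'
  i=2: run of 'B' x 8 -> '8B'
  i=10: run of 'H' x 6 -> '6H'
  i=16: run of 'B' x 11 -> '11B'
  i=27: run of 'H' x 6 -> '6H'

RLE = 2H8B6H11B6H


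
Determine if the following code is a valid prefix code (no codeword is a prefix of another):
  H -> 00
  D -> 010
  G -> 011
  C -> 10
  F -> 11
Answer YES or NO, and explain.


Checking each pair (does one codeword prefix another?):
  H='00' vs D='010': no prefix
  H='00' vs G='011': no prefix
  H='00' vs C='10': no prefix
  H='00' vs F='11': no prefix
  D='010' vs H='00': no prefix
  D='010' vs G='011': no prefix
  D='010' vs C='10': no prefix
  D='010' vs F='11': no prefix
  G='011' vs H='00': no prefix
  G='011' vs D='010': no prefix
  G='011' vs C='10': no prefix
  G='011' vs F='11': no prefix
  C='10' vs H='00': no prefix
  C='10' vs D='010': no prefix
  C='10' vs G='011': no prefix
  C='10' vs F='11': no prefix
  F='11' vs H='00': no prefix
  F='11' vs D='010': no prefix
  F='11' vs G='011': no prefix
  F='11' vs C='10': no prefix
No violation found over all pairs.

YES -- this is a valid prefix code. No codeword is a prefix of any other codeword.


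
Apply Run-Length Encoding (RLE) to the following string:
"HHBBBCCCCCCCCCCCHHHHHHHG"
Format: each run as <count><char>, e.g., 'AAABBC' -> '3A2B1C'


Scanning runs left to right:
  i=0: run of 'H' x 2 -> '2H'
  i=2: run of 'B' x 3 -> '3B'
  i=5: run of 'C' x 11 -> '11C'
  i=16: run of 'H' x 7 -> '7H'
  i=23: run of 'G' x 1 -> '1G'

RLE = 2H3B11C7H1G


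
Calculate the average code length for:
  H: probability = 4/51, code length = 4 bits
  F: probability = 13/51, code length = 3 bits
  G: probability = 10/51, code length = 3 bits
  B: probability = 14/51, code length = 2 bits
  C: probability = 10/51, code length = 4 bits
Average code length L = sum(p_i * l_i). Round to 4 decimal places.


Weighted contributions p_i * l_i:
  H: (4/51) * 4 = 16/51
  F: (13/51) * 3 = 39/51
  G: (10/51) * 3 = 30/51
  B: (14/51) * 2 = 28/51
  C: (10/51) * 4 = 40/51
Sum = (16 + 39 + 30 + 28 + 40)/51 = 153/51

L = 153/51 = 3.0000 bits/symbol


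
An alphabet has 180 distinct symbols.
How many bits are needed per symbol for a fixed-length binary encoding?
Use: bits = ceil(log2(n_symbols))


log2(180) = 7.4919
Bracket: 2^7 = 128 < 180 <= 2^8 = 256
So ceil(log2(180)) = 8

bits = ceil(log2(180)) = ceil(7.4919) = 8 bits


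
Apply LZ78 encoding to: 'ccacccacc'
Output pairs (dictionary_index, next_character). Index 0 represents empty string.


LZ78 encoding steps:
Dictionary: {0: ''}
Step 1: w='' (idx 0), next='c' -> output (0, 'c'), add 'c' as idx 1
Step 2: w='c' (idx 1), next='a' -> output (1, 'a'), add 'ca' as idx 2
Step 3: w='c' (idx 1), next='c' -> output (1, 'c'), add 'cc' as idx 3
Step 4: w='ca' (idx 2), next='c' -> output (2, 'c'), add 'cac' as idx 4
Step 5: w='c' (idx 1), end of input -> output (1, '')


Encoded: [(0, 'c'), (1, 'a'), (1, 'c'), (2, 'c'), (1, '')]


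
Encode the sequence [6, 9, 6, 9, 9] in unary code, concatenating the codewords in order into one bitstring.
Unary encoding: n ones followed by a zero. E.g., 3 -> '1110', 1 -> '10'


Encode each number as n ones followed by a terminating 0:
  6 -> 1111110 (7 bits)
  9 -> 1111111110 (10 bits)
  6 -> 1111110 (7 bits)
  9 -> 1111111110 (10 bits)
  9 -> 1111111110 (10 bits)
Total length = 7 + 10 + 7 + 10 + 10 = 44 bits.

Unary([6, 9, 6, 9, 9]) = 11111101111111110111111011111111101111111110 (44 bits)


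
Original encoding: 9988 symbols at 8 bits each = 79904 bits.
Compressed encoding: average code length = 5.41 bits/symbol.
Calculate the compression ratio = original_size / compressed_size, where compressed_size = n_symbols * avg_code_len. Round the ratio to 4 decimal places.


original_size = n_symbols * orig_bits = 9988 * 8 = 79904 bits
compressed_size = n_symbols * avg_code_len = 9988 * 5.41 = 54035.08 bits
ratio = original_size / compressed_size = 79904 / 54035.08 = 1.4787

Compression ratio = 1.4787


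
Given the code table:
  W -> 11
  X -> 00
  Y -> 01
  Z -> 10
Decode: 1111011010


Decoding:
11 -> W
11 -> W
01 -> Y
10 -> Z
10 -> Z


Result: WWYZZ


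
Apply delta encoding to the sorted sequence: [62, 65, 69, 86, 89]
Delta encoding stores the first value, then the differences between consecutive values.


First value: 62
Deltas:
  65 - 62 = 3
  69 - 65 = 4
  86 - 69 = 17
  89 - 86 = 3


Delta encoded: [62, 3, 4, 17, 3]


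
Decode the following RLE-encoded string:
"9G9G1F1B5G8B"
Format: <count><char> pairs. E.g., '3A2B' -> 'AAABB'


Expanding each <count><char> pair:
  9G -> 'GGGGGGGGG'
  9G -> 'GGGGGGGGG'
  1F -> 'F'
  1B -> 'B'
  5G -> 'GGGGG'
  8B -> 'BBBBBBBB'

Decoded = GGGGGGGGGGGGGGGGGGFBGGGGGBBBBBBBB


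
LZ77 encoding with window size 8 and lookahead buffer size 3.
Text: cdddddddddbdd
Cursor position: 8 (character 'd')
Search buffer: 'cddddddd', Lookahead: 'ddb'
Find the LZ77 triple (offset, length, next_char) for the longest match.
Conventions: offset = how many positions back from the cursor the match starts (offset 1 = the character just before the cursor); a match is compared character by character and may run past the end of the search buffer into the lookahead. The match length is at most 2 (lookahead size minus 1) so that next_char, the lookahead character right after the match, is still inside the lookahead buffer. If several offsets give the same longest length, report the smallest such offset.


Try each offset into the search buffer:
  offset=1 (pos 7, char 'd'): match length 2
  offset=2 (pos 6, char 'd'): match length 2
  offset=3 (pos 5, char 'd'): match length 2
  offset=4 (pos 4, char 'd'): match length 2
  offset=5 (pos 3, char 'd'): match length 2
  offset=6 (pos 2, char 'd'): match length 2
  offset=7 (pos 1, char 'd'): match length 2
  offset=8 (pos 0, char 'c'): match length 0
Longest match has length 2, found at offsets 1, 2, 3, 4, 5, 6, 7; take the smallest, offset 1.
next_char = character at position 8 + 2 = 10 -> 'b'

Best match: offset=1, length=2 (matching 'dd' starting at position 7)
LZ77 triple: (1, 2, 'b')


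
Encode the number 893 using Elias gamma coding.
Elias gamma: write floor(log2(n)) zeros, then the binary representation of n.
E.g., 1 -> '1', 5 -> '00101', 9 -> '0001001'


num_bits = floor(log2(893)) + 1 = 10
leading_zeros = num_bits - 1 = 9
binary(893) = 1101111101

Elias gamma(893) = '000000000' + '1101111101' = 0000000001101111101 (19 bits)


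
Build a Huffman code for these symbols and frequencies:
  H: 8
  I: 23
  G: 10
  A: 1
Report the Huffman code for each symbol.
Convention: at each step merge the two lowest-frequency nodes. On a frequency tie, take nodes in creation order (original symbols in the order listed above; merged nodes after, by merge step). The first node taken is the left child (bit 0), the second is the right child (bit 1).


Huffman tree construction:
Step 1: Merge A(1) + H(8) = 9
Step 2: Merge (A+H)(9) + G(10) = 19
Step 3: Merge ((A+H)+G)(19) + I(23) = 42
Read each symbol's code off the tree from the root (left child = 0, right child = 1).

Codes:
  H: 001 (length 3)
  I: 1 (length 1)
  G: 01 (length 2)
  A: 000 (length 3)
Average code length: 70/42 = 1.6667 bits/symbol


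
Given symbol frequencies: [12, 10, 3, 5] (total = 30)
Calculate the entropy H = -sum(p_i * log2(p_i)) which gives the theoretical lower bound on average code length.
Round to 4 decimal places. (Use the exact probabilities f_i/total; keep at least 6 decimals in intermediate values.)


Per-symbol terms -p_i * log2(p_i) with p_i = f_i/30:
  p = 12/30 = 0.400000: log2(p) = -1.321928, -p*log2(p) = 0.528771
  p = 10/30 = 0.333333: log2(p) = -1.584963, -p*log2(p) = 0.528321
  p = 3/30 = 0.100000: log2(p) = -3.321928, -p*log2(p) = 0.332193
  p = 5/30 = 0.166667: log2(p) = -2.584963, -p*log2(p) = 0.430827
H = 0.528771 + 0.528321 + 0.332193 + 0.430827 = 1.820112

H = 1.8201 bits/symbol


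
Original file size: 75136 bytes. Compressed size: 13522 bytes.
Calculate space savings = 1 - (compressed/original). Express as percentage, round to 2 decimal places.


ratio = compressed/original = 13522/75136 = 0.179967
savings = 1 - ratio = 1 - 0.179967 = 0.820033
as a percentage: 0.820033 * 100 = 82.0%

Space savings = 1 - 13522/75136 = 82.0%


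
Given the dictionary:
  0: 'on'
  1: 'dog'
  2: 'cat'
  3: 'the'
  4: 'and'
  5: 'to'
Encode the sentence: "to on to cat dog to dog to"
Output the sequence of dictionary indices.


Look up each word in the dictionary:
  'to' -> 5
  'on' -> 0
  'to' -> 5
  'cat' -> 2
  'dog' -> 1
  'to' -> 5
  'dog' -> 1
  'to' -> 5

Encoded: [5, 0, 5, 2, 1, 5, 1, 5]


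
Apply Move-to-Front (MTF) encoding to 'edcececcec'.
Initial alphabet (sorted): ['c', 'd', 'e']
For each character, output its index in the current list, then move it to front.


MTF encoding:
'e': index 2 in ['c', 'd', 'e'] -> ['e', 'c', 'd']
'd': index 2 in ['e', 'c', 'd'] -> ['d', 'e', 'c']
'c': index 2 in ['d', 'e', 'c'] -> ['c', 'd', 'e']
'e': index 2 in ['c', 'd', 'e'] -> ['e', 'c', 'd']
'c': index 1 in ['e', 'c', 'd'] -> ['c', 'e', 'd']
'e': index 1 in ['c', 'e', 'd'] -> ['e', 'c', 'd']
'c': index 1 in ['e', 'c', 'd'] -> ['c', 'e', 'd']
'c': index 0 in ['c', 'e', 'd'] -> ['c', 'e', 'd']
'e': index 1 in ['c', 'e', 'd'] -> ['e', 'c', 'd']
'c': index 1 in ['e', 'c', 'd'] -> ['c', 'e', 'd']


Output: [2, 2, 2, 2, 1, 1, 1, 0, 1, 1]


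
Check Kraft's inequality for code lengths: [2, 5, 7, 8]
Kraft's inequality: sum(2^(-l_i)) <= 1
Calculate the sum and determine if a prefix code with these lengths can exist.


Sum = 2^(-2) + 2^(-5) + 2^(-7) + 2^(-8)
    = 0.25 + 0.03125 + 0.0078125 + 0.00390625
    = 75/256 = 0.29296875
Since 0.29296875 <= 1, Kraft's inequality IS satisfied.
A prefix code with these lengths CAN exist.

Kraft sum = 0.29296875. Satisfied.


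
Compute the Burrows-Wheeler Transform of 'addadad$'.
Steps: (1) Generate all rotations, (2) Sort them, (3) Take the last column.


Rotations (sorted):
  0: $addadad -> last char: d
  1: ad$addad -> last char: d
  2: adad$add -> last char: d
  3: addadad$ -> last char: $
  4: d$addada -> last char: a
  5: dad$adda -> last char: a
  6: dadad$ad -> last char: d
  7: ddadad$a -> last char: a


BWT = ddd$aada


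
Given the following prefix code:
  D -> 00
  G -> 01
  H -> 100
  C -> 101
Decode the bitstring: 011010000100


Decoding step by step:
Bits 01 -> G
Bits 101 -> C
Bits 00 -> D
Bits 00 -> D
Bits 100 -> H


Decoded message: GCDDH


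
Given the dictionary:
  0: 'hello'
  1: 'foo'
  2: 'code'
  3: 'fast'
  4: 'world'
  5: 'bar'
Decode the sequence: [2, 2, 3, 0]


Look up each index in the dictionary:
  2 -> 'code'
  2 -> 'code'
  3 -> 'fast'
  0 -> 'hello'

Decoded: "code code fast hello"


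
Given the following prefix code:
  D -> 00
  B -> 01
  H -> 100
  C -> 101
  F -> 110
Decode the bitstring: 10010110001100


Decoding step by step:
Bits 100 -> H
Bits 101 -> C
Bits 100 -> H
Bits 01 -> B
Bits 100 -> H


Decoded message: HCHBH


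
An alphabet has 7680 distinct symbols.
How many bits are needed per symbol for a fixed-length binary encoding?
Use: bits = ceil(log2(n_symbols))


log2(7680) = 12.9069
Bracket: 2^12 = 4096 < 7680 <= 2^13 = 8192
So ceil(log2(7680)) = 13

bits = ceil(log2(7680)) = ceil(12.9069) = 13 bits


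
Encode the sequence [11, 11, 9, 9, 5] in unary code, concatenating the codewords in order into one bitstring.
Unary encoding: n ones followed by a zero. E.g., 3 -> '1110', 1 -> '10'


Encode each number as n ones followed by a terminating 0:
  11 -> 111111111110 (12 bits)
  11 -> 111111111110 (12 bits)
  9 -> 1111111110 (10 bits)
  9 -> 1111111110 (10 bits)
  5 -> 111110 (6 bits)
Total length = 12 + 12 + 10 + 10 + 6 = 50 bits.

Unary([11, 11, 9, 9, 5]) = 11111111111011111111111011111111101111111110111110 (50 bits)


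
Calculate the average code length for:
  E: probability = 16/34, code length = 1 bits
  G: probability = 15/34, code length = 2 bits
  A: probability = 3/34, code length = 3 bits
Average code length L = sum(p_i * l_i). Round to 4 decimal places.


Weighted contributions p_i * l_i:
  E: (16/34) * 1 = 16/34
  G: (15/34) * 2 = 30/34
  A: (3/34) * 3 = 9/34
Sum = (16 + 30 + 9)/34 = 55/34

L = 55/34 = 1.6176 bits/symbol


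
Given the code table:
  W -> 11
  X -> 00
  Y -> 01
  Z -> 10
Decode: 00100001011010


Decoding:
00 -> X
10 -> Z
00 -> X
01 -> Y
01 -> Y
10 -> Z
10 -> Z


Result: XZXYYZZ


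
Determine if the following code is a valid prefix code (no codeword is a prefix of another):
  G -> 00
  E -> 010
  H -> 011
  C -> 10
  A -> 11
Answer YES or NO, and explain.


Checking each pair (does one codeword prefix another?):
  G='00' vs E='010': no prefix
  G='00' vs H='011': no prefix
  G='00' vs C='10': no prefix
  G='00' vs A='11': no prefix
  E='010' vs G='00': no prefix
  E='010' vs H='011': no prefix
  E='010' vs C='10': no prefix
  E='010' vs A='11': no prefix
  H='011' vs G='00': no prefix
  H='011' vs E='010': no prefix
  H='011' vs C='10': no prefix
  H='011' vs A='11': no prefix
  C='10' vs G='00': no prefix
  C='10' vs E='010': no prefix
  C='10' vs H='011': no prefix
  C='10' vs A='11': no prefix
  A='11' vs G='00': no prefix
  A='11' vs E='010': no prefix
  A='11' vs H='011': no prefix
  A='11' vs C='10': no prefix
No violation found over all pairs.

YES -- this is a valid prefix code. No codeword is a prefix of any other codeword.


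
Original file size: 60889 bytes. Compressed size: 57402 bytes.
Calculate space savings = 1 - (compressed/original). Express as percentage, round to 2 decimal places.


ratio = compressed/original = 57402/60889 = 0.942732
savings = 1 - ratio = 1 - 0.942732 = 0.057268
as a percentage: 0.057268 * 100 = 5.73%

Space savings = 1 - 57402/60889 = 5.73%


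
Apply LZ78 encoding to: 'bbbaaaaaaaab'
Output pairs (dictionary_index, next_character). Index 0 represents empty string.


LZ78 encoding steps:
Dictionary: {0: ''}
Step 1: w='' (idx 0), next='b' -> output (0, 'b'), add 'b' as idx 1
Step 2: w='b' (idx 1), next='b' -> output (1, 'b'), add 'bb' as idx 2
Step 3: w='' (idx 0), next='a' -> output (0, 'a'), add 'a' as idx 3
Step 4: w='a' (idx 3), next='a' -> output (3, 'a'), add 'aa' as idx 4
Step 5: w='aa' (idx 4), next='a' -> output (4, 'a'), add 'aaa' as idx 5
Step 6: w='aa' (idx 4), next='b' -> output (4, 'b'), add 'aab' as idx 6


Encoded: [(0, 'b'), (1, 'b'), (0, 'a'), (3, 'a'), (4, 'a'), (4, 'b')]


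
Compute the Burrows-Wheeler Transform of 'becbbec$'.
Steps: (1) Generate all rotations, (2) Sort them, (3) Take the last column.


Rotations (sorted):
  0: $becbbec -> last char: c
  1: bbec$bec -> last char: c
  2: bec$becb -> last char: b
  3: becbbec$ -> last char: $
  4: c$becbbe -> last char: e
  5: cbbec$be -> last char: e
  6: ec$becbb -> last char: b
  7: ecbbec$b -> last char: b


BWT = ccb$eebb


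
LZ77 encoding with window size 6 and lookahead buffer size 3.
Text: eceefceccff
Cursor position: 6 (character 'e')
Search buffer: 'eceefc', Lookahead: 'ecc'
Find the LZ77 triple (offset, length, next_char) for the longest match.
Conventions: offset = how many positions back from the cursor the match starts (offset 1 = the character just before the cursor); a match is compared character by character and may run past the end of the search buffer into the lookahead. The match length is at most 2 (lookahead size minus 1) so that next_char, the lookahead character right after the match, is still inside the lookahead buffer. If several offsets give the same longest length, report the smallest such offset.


Try each offset into the search buffer:
  offset=1 (pos 5, char 'c'): match length 0
  offset=2 (pos 4, char 'f'): match length 0
  offset=3 (pos 3, char 'e'): match length 1
  offset=4 (pos 2, char 'e'): match length 1
  offset=5 (pos 1, char 'c'): match length 0
  offset=6 (pos 0, char 'e'): match length 2
Longest match has length 2 at offset 6.
next_char = character at position 6 + 2 = 8 -> 'c'

Best match: offset=6, length=2 (matching 'ec' starting at position 0)
LZ77 triple: (6, 2, 'c')


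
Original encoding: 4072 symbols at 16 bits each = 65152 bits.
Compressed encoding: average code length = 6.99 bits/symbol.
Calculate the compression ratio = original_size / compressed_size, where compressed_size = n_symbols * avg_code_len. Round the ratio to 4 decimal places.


original_size = n_symbols * orig_bits = 4072 * 16 = 65152 bits
compressed_size = n_symbols * avg_code_len = 4072 * 6.99 = 28463.28 bits
ratio = original_size / compressed_size = 65152 / 28463.28 = 2.289

Compression ratio = 2.289


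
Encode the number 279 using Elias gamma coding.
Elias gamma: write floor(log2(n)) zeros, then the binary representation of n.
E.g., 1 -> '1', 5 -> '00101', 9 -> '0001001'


num_bits = floor(log2(279)) + 1 = 9
leading_zeros = num_bits - 1 = 8
binary(279) = 100010111

Elias gamma(279) = '00000000' + '100010111' = 00000000100010111 (17 bits)


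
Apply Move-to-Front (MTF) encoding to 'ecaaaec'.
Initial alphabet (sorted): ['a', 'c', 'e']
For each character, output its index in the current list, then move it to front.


MTF encoding:
'e': index 2 in ['a', 'c', 'e'] -> ['e', 'a', 'c']
'c': index 2 in ['e', 'a', 'c'] -> ['c', 'e', 'a']
'a': index 2 in ['c', 'e', 'a'] -> ['a', 'c', 'e']
'a': index 0 in ['a', 'c', 'e'] -> ['a', 'c', 'e']
'a': index 0 in ['a', 'c', 'e'] -> ['a', 'c', 'e']
'e': index 2 in ['a', 'c', 'e'] -> ['e', 'a', 'c']
'c': index 2 in ['e', 'a', 'c'] -> ['c', 'e', 'a']


Output: [2, 2, 2, 0, 0, 2, 2]


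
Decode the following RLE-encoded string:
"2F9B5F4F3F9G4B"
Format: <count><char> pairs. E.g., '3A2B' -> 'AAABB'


Expanding each <count><char> pair:
  2F -> 'FF'
  9B -> 'BBBBBBBBB'
  5F -> 'FFFFF'
  4F -> 'FFFF'
  3F -> 'FFF'
  9G -> 'GGGGGGGGG'
  4B -> 'BBBB'

Decoded = FFBBBBBBBBBFFFFFFFFFFFFGGGGGGGGGBBBB


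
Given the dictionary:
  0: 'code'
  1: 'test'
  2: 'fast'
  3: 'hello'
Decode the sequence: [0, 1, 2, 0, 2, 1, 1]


Look up each index in the dictionary:
  0 -> 'code'
  1 -> 'test'
  2 -> 'fast'
  0 -> 'code'
  2 -> 'fast'
  1 -> 'test'
  1 -> 'test'

Decoded: "code test fast code fast test test"


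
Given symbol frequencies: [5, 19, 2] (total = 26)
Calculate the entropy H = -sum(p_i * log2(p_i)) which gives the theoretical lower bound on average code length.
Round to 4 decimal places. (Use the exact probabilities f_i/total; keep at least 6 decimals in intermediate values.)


Per-symbol terms -p_i * log2(p_i) with p_i = f_i/26:
  p = 5/26 = 0.192308: log2(p) = -2.378512, -p*log2(p) = 0.457406
  p = 19/26 = 0.730769: log2(p) = -0.452512, -p*log2(p) = 0.330682
  p = 2/26 = 0.076923: log2(p) = -3.700440, -p*log2(p) = 0.284649
H = 0.457406 + 0.330682 + 0.284649 = 1.072737

H = 1.0727 bits/symbol


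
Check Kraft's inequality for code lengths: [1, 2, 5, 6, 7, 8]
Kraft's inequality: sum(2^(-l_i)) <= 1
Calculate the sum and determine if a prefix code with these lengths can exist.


Sum = 2^(-1) + 2^(-2) + 2^(-5) + 2^(-6) + 2^(-7) + 2^(-8)
    = 0.5 + 0.25 + 0.03125 + 0.015625 + 0.0078125 + 0.00390625
    = 207/256 = 0.80859375
Since 0.80859375 <= 1, Kraft's inequality IS satisfied.
A prefix code with these lengths CAN exist.

Kraft sum = 0.80859375. Satisfied.


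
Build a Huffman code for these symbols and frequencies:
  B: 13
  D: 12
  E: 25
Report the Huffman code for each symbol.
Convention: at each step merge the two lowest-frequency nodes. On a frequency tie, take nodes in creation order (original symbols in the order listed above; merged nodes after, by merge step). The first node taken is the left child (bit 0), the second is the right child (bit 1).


Huffman tree construction:
Step 1: Merge D(12) + B(13) = 25
Step 2: Merge E(25) + (D+B)(25) = 50
Read each symbol's code off the tree from the root (left child = 0, right child = 1).

Codes:
  B: 11 (length 2)
  D: 10 (length 2)
  E: 0 (length 1)
Average code length: 75/50 = 1.5000 bits/symbol


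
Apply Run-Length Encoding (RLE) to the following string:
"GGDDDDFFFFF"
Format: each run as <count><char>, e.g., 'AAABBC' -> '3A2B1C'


Scanning runs left to right:
  i=0: run of 'G' x 2 -> '2G'
  i=2: run of 'D' x 4 -> '4D'
  i=6: run of 'F' x 5 -> '5F'

RLE = 2G4D5F


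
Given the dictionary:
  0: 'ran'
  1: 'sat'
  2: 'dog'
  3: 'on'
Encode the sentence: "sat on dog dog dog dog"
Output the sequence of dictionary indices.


Look up each word in the dictionary:
  'sat' -> 1
  'on' -> 3
  'dog' -> 2
  'dog' -> 2
  'dog' -> 2
  'dog' -> 2

Encoded: [1, 3, 2, 2, 2, 2]


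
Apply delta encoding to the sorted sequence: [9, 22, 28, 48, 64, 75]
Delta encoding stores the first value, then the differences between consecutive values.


First value: 9
Deltas:
  22 - 9 = 13
  28 - 22 = 6
  48 - 28 = 20
  64 - 48 = 16
  75 - 64 = 11


Delta encoded: [9, 13, 6, 20, 16, 11]


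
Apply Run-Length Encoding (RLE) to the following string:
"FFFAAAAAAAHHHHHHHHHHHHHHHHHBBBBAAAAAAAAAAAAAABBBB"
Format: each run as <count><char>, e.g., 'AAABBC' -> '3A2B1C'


Scanning runs left to right:
  i=0: run of 'F' x 3 -> '3F'
  i=3: run of 'A' x 7 -> '7A'
  i=10: run of 'H' x 17 -> '17H'
  i=27: run of 'B' x 4 -> '4B'
  i=31: run of 'A' x 14 -> '14A'
  i=45: run of 'B' x 4 -> '4B'

RLE = 3F7A17H4B14A4B
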